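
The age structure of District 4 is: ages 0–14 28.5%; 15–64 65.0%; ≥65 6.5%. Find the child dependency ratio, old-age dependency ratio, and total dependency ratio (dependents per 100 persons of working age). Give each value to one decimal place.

Youth dependency ratio: 43.8
Old-age dependency ratio: 10.0
Total dependency ratio: 53.8

Youth dependency ratio = 28.5 / 65.0 × 100 = 43.8
Old-age dependency ratio = 6.5 / 65.0 × 100 = 10.0
Total dependency ratio = (28.5 + 6.5) / 65.0 × 100 = 35.0 / 65.0 × 100 = 53.8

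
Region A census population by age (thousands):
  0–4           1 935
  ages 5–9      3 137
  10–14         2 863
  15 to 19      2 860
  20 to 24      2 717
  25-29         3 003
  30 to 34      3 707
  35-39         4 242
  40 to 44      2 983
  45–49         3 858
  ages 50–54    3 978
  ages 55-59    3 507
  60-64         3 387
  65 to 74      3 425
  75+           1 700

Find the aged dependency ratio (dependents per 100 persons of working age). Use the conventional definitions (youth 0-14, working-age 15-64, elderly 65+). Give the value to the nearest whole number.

0–14: 1 935 + 3 137 + 2 863 = 7 935
15–64: 2 860 + 2 717 + 3 003 + 3 707 + 4 242 + 2 983 + 3 858 + 3 978 + 3 507 + 3 387 = 34 242
65+: 3 425 + 1 700 = 5 125
Old-age dependency ratio = 5 125 / 34 242 × 100 = 15

Old-age dependency ratio: 15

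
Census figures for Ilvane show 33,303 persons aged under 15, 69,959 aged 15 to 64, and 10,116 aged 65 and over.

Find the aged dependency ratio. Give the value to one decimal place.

Old-age dependency ratio = 10,116 / 69,959 × 100 = 14.5

Old-age dependency ratio: 14.5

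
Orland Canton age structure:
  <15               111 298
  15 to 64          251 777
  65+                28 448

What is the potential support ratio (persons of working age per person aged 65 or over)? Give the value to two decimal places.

Potential support ratio: 8.85

Potential support ratio = 251 777 / 28 448 = 8.85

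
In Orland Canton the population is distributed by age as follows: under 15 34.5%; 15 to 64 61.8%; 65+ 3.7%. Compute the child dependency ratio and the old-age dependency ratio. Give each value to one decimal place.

Youth dependency ratio: 55.8
Old-age dependency ratio: 6.0

Youth dependency ratio = 34.5 / 61.8 × 100 = 55.8
Old-age dependency ratio = 3.7 / 61.8 × 100 = 6.0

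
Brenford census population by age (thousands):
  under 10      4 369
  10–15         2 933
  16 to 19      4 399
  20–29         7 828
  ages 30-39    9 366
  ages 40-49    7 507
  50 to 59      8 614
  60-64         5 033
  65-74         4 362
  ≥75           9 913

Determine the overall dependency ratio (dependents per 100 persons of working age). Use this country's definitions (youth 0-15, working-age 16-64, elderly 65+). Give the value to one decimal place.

0–15: 4 369 + 2 933 = 7 302
16–64: 4 399 + 7 828 + 9 366 + 7 507 + 8 614 + 5 033 = 42 747
65+: 4 362 + 9 913 = 14 275
Total dependency ratio = (7 302 + 14 275) / 42 747 × 100 = 21 577 / 42 747 × 100 = 50.5

Total dependency ratio: 50.5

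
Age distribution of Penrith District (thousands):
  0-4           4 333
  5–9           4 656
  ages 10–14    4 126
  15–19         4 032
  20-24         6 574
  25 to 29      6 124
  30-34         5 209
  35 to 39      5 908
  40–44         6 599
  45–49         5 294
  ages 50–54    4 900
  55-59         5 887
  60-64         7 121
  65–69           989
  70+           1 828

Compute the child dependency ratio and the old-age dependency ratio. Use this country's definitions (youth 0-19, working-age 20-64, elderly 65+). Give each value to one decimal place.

Youth dependency ratio: 32.0
Old-age dependency ratio: 5.3

0–19: 4 333 + 4 656 + 4 126 + 4 032 = 17 147
20–64: 6 574 + 6 124 + 5 209 + 5 908 + 6 599 + 5 294 + 4 900 + 5 887 + 7 121 = 53 616
65+: 989 + 1 828 = 2 817
Youth dependency ratio = 17 147 / 53 616 × 100 = 32.0
Old-age dependency ratio = 2 817 / 53 616 × 100 = 5.3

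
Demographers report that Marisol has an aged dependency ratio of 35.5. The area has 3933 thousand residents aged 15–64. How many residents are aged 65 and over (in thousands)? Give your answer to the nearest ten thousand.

Aged 65 and over: 1400

Old-age dependency ratio = elderly / working-age × 100
35.5 = E / 3933 × 100
⇒ 1400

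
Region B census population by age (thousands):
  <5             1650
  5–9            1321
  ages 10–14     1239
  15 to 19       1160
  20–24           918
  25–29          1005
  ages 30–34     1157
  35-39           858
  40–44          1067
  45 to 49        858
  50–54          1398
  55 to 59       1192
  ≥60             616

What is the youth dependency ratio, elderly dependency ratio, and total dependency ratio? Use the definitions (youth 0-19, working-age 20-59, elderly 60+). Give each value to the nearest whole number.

0–19: 1650 + 1321 + 1239 + 1160 = 5370
20–59: 918 + 1005 + 1157 + 858 + 1067 + 858 + 1398 + 1192 = 8453
60+: 616
Youth dependency ratio = 5370 / 8453 × 100 = 64
Old-age dependency ratio = 616 / 8453 × 100 = 7
Total dependency ratio = (5370 + 616) / 8453 × 100 = 5986 / 8453 × 100 = 71

Youth dependency ratio: 64
Old-age dependency ratio: 7
Total dependency ratio: 71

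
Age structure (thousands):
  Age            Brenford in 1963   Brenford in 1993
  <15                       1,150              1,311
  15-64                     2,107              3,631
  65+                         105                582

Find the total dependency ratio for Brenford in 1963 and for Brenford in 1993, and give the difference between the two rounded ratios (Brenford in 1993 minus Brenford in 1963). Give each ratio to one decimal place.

Brenford in 1963: 59.6
Brenford in 1993: 52.1
Difference: -7.5

Brenford in 1963: (1,150 + 105) / 2,107 × 100 = 1,255 / 2,107 × 100 = 59.6
Brenford in 1993: (1,311 + 582) / 3,631 × 100 = 1,893 / 3,631 × 100 = 52.1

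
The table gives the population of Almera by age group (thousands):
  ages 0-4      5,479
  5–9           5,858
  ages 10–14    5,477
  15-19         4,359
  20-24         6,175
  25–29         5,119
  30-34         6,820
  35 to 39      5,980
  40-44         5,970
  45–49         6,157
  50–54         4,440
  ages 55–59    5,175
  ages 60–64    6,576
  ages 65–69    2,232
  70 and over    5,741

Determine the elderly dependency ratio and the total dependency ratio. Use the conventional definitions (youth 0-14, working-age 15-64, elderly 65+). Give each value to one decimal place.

0–14: 5,479 + 5,858 + 5,477 = 16,814
15–64: 4,359 + 6,175 + 5,119 + 6,820 + 5,980 + 5,970 + 6,157 + 4,440 + 5,175 + 6,576 = 56,771
65+: 2,232 + 5,741 = 7,973
Old-age dependency ratio = 7,973 / 56,771 × 100 = 14.0
Total dependency ratio = (16,814 + 7,973) / 56,771 × 100 = 24,787 / 56,771 × 100 = 43.7

Old-age dependency ratio: 14.0
Total dependency ratio: 43.7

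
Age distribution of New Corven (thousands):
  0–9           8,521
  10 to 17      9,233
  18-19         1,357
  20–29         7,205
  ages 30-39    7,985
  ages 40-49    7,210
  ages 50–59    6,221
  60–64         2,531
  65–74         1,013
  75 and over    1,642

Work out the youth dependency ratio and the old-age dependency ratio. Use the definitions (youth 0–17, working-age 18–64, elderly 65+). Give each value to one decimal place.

Youth dependency ratio: 54.6
Old-age dependency ratio: 8.2

0–17: 8,521 + 9,233 = 17,754
18–64: 1,357 + 7,205 + 7,985 + 7,210 + 6,221 + 2,531 = 32,509
65+: 1,013 + 1,642 = 2,655
Youth dependency ratio = 17,754 / 32,509 × 100 = 54.6
Old-age dependency ratio = 2,655 / 32,509 × 100 = 8.2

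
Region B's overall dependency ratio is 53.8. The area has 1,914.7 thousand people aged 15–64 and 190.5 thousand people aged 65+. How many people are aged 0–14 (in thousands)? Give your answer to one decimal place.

Total dependency ratio = (youth + elderly) / working-age × 100
53.8 = (Y + 190.5) / 1,914.7 × 100
⇒ 839.6

Aged 0–14: 839.6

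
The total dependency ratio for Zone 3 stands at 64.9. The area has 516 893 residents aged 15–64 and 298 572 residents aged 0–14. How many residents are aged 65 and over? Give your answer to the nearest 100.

Total dependency ratio = (youth + elderly) / working-age × 100
64.9 = (298 572 + E) / 516 893 × 100
⇒ 36 900

Aged 65 and over: 36 900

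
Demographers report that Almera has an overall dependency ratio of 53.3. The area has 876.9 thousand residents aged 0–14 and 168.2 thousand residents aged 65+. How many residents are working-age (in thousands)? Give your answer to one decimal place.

Working-age: 1,960.8

Total dependency ratio = (youth + elderly) / working-age × 100
53.3 = (876.9 + 168.2) / W × 100
⇒ 1,960.8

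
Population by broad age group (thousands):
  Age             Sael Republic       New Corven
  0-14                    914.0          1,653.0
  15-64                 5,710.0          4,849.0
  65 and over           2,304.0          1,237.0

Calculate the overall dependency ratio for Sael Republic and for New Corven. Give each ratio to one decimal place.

Sael Republic: (914.0 + 2,304.0) / 5,710.0 × 100 = 3,218.0 / 5,710.0 × 100 = 56.4
New Corven: (1,653.0 + 1,237.0) / 4,849.0 × 100 = 2,890.0 / 4,849.0 × 100 = 59.6

Sael Republic: 56.4
New Corven: 59.6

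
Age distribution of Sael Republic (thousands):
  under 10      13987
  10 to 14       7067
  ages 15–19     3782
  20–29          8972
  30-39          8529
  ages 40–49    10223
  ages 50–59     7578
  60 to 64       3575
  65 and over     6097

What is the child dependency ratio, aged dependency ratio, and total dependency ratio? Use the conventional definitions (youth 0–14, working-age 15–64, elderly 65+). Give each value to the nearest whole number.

0–14: 13987 + 7067 = 21054
15–64: 3782 + 8972 + 8529 + 10223 + 7578 + 3575 = 42659
65+: 6097
Youth dependency ratio = 21054 / 42659 × 100 = 49
Old-age dependency ratio = 6097 / 42659 × 100 = 14
Total dependency ratio = (21054 + 6097) / 42659 × 100 = 27151 / 42659 × 100 = 64

Youth dependency ratio: 49
Old-age dependency ratio: 14
Total dependency ratio: 64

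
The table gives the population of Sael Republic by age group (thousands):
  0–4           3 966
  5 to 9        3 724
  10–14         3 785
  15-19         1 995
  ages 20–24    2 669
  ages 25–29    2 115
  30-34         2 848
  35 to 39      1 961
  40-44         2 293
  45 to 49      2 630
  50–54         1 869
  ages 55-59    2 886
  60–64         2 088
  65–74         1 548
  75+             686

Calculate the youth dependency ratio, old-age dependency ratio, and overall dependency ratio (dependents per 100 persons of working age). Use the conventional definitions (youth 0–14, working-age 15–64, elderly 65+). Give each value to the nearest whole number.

Youth dependency ratio: 49
Old-age dependency ratio: 10
Total dependency ratio: 59

0–14: 3 966 + 3 724 + 3 785 = 11 475
15–64: 1 995 + 2 669 + 2 115 + 2 848 + 1 961 + 2 293 + 2 630 + 1 869 + 2 886 + 2 088 = 23 354
65+: 1 548 + 686 = 2 234
Youth dependency ratio = 11 475 / 23 354 × 100 = 49
Old-age dependency ratio = 2 234 / 23 354 × 100 = 10
Total dependency ratio = (11 475 + 2 234) / 23 354 × 100 = 13 709 / 23 354 × 100 = 59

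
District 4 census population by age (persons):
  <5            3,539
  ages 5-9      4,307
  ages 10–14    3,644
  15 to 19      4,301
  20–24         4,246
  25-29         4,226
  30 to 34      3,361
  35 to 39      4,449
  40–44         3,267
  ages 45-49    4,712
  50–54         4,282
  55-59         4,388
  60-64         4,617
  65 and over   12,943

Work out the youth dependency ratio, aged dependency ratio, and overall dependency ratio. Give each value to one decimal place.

0–14: 3,539 + 4,307 + 3,644 = 11,490
15–64: 4,301 + 4,246 + 4,226 + 3,361 + 4,449 + 3,267 + 4,712 + 4,282 + 4,388 + 4,617 = 41,849
65+: 12,943
Youth dependency ratio = 11,490 / 41,849 × 100 = 27.5
Old-age dependency ratio = 12,943 / 41,849 × 100 = 30.9
Total dependency ratio = (11,490 + 12,943) / 41,849 × 100 = 24,433 / 41,849 × 100 = 58.4

Youth dependency ratio: 27.5
Old-age dependency ratio: 30.9
Total dependency ratio: 58.4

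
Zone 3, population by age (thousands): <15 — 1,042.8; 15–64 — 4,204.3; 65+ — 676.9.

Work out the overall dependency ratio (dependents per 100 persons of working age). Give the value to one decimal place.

Total dependency ratio = (1,042.8 + 676.9) / 4,204.3 × 100 = 1,719.7 / 4,204.3 × 100 = 40.9

Total dependency ratio: 40.9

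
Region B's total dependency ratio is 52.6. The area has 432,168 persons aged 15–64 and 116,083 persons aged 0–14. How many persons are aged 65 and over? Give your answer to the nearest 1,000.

Total dependency ratio = (youth + elderly) / working-age × 100
52.6 = (116,083 + E) / 432,168 × 100
⇒ 111,000

Aged 65 and over: 111,000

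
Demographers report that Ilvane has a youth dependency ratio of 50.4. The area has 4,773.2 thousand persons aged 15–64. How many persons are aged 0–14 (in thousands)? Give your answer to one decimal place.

Youth dependency ratio = youth / working-age × 100
50.4 = Y / 4,773.2 × 100
⇒ 2,405.7

Aged 0–14: 2,405.7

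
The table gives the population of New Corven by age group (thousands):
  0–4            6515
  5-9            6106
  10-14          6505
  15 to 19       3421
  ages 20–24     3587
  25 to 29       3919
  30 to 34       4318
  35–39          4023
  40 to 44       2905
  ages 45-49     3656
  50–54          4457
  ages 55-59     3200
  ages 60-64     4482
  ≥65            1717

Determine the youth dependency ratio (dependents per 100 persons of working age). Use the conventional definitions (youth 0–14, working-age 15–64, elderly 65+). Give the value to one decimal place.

Youth dependency ratio: 50.4

0–14: 6515 + 6106 + 6505 = 19126
15–64: 3421 + 3587 + 3919 + 4318 + 4023 + 2905 + 3656 + 4457 + 3200 + 4482 = 37968
65+: 1717
Youth dependency ratio = 19126 / 37968 × 100 = 50.4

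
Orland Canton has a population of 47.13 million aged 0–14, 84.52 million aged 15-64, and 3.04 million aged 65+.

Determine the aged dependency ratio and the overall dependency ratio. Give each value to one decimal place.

Old-age dependency ratio: 3.6
Total dependency ratio: 59.4

Old-age dependency ratio = 3.04 / 84.52 × 100 = 3.6
Total dependency ratio = (47.13 + 3.04) / 84.52 × 100 = 50.17 / 84.52 × 100 = 59.4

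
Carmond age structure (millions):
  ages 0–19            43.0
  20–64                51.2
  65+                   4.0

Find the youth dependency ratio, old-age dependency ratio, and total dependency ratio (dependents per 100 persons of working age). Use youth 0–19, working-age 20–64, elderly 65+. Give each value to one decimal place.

Youth dependency ratio: 84.0
Old-age dependency ratio: 7.8
Total dependency ratio: 91.8

Youth dependency ratio = 43.0 / 51.2 × 100 = 84.0
Old-age dependency ratio = 4.0 / 51.2 × 100 = 7.8
Total dependency ratio = (43.0 + 4.0) / 51.2 × 100 = 47.0 / 51.2 × 100 = 91.8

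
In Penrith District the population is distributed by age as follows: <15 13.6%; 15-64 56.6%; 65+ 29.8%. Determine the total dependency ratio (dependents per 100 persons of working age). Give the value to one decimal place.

Total dependency ratio = (13.6 + 29.8) / 56.6 × 100 = 43.4 / 56.6 × 100 = 76.7

Total dependency ratio: 76.7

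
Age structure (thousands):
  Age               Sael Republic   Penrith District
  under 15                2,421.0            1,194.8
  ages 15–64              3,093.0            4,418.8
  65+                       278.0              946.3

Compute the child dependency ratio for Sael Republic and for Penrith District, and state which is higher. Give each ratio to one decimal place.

Sael Republic: 78.3
Penrith District: 27.0
Higher: Sael Republic

Sael Republic: 2,421.0 / 3,093.0 × 100 = 78.3
Penrith District: 1,194.8 / 4,418.8 × 100 = 27.0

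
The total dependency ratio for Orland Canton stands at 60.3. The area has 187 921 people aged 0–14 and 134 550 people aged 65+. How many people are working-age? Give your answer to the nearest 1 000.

Working-age: 535 000

Total dependency ratio = (youth + elderly) / working-age × 100
60.3 = (187 921 + 134 550) / W × 100
⇒ 535 000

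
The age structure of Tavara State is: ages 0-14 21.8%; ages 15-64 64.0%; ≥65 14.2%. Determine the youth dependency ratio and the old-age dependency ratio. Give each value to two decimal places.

Youth dependency ratio = 21.8 / 64.0 × 100 = 34.06
Old-age dependency ratio = 14.2 / 64.0 × 100 = 22.19

Youth dependency ratio: 34.06
Old-age dependency ratio: 22.19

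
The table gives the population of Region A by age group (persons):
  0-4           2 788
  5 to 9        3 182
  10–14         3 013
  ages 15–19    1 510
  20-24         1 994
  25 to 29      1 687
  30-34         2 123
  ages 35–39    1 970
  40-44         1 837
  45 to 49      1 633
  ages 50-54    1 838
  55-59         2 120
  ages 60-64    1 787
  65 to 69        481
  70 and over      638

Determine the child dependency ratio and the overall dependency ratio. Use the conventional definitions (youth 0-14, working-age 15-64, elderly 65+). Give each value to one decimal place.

0–14: 2 788 + 3 182 + 3 013 = 8 983
15–64: 1 510 + 1 994 + 1 687 + 2 123 + 1 970 + 1 837 + 1 633 + 1 838 + 2 120 + 1 787 = 18 499
65+: 481 + 638 = 1 119
Youth dependency ratio = 8 983 / 18 499 × 100 = 48.6
Total dependency ratio = (8 983 + 1 119) / 18 499 × 100 = 10 102 / 18 499 × 100 = 54.6

Youth dependency ratio: 48.6
Total dependency ratio: 54.6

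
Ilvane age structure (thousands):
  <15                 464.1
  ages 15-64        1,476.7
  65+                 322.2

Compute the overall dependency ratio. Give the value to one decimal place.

Total dependency ratio: 53.2

Total dependency ratio = (464.1 + 322.2) / 1,476.7 × 100 = 786.3 / 1,476.7 × 100 = 53.2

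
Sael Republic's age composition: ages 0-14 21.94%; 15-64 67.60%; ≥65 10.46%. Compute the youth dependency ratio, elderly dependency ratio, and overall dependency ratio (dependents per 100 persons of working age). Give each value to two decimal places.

Youth dependency ratio: 32.46
Old-age dependency ratio: 15.47
Total dependency ratio: 47.93

Youth dependency ratio = 21.94 / 67.60 × 100 = 32.46
Old-age dependency ratio = 10.46 / 67.60 × 100 = 15.47
Total dependency ratio = (21.94 + 10.46) / 67.60 × 100 = 32.40 / 67.60 × 100 = 47.93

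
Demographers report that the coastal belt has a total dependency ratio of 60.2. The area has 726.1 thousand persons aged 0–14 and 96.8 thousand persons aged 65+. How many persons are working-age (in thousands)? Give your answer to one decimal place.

Total dependency ratio = (youth + elderly) / working-age × 100
60.2 = (726.1 + 96.8) / W × 100
⇒ 1 366.9

Working-age: 1 366.9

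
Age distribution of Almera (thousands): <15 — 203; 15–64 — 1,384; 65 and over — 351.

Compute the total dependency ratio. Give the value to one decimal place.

Total dependency ratio: 40.0

Total dependency ratio = (203 + 351) / 1,384 × 100 = 554 / 1,384 × 100 = 40.0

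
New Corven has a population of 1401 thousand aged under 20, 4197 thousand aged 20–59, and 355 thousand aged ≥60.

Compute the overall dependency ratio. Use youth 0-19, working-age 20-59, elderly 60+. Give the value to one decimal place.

Total dependency ratio = (1401 + 355) / 4197 × 100 = 1756 / 4197 × 100 = 41.8

Total dependency ratio: 41.8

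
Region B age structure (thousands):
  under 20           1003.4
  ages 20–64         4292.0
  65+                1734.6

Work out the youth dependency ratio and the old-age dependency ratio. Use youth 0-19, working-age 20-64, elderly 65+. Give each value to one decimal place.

Youth dependency ratio = 1003.4 / 4292.0 × 100 = 23.4
Old-age dependency ratio = 1734.6 / 4292.0 × 100 = 40.4

Youth dependency ratio: 23.4
Old-age dependency ratio: 40.4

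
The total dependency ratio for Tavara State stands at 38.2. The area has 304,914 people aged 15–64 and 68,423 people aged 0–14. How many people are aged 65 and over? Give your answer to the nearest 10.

Total dependency ratio = (youth + elderly) / working-age × 100
38.2 = (68,423 + E) / 304,914 × 100
⇒ 48,050

Aged 65 and over: 48,050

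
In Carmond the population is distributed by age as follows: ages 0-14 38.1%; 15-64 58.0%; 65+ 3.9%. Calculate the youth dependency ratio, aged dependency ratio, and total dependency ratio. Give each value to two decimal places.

Youth dependency ratio = 38.1 / 58.0 × 100 = 65.69
Old-age dependency ratio = 3.9 / 58.0 × 100 = 6.72
Total dependency ratio = (38.1 + 3.9) / 58.0 × 100 = 42.0 / 58.0 × 100 = 72.41

Youth dependency ratio: 65.69
Old-age dependency ratio: 6.72
Total dependency ratio: 72.41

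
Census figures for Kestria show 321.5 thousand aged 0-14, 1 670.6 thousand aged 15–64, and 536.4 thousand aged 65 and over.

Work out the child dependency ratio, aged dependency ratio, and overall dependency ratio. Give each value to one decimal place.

Youth dependency ratio: 19.2
Old-age dependency ratio: 32.1
Total dependency ratio: 51.4

Youth dependency ratio = 321.5 / 1 670.6 × 100 = 19.2
Old-age dependency ratio = 536.4 / 1 670.6 × 100 = 32.1
Total dependency ratio = (321.5 + 536.4) / 1 670.6 × 100 = 857.9 / 1 670.6 × 100 = 51.4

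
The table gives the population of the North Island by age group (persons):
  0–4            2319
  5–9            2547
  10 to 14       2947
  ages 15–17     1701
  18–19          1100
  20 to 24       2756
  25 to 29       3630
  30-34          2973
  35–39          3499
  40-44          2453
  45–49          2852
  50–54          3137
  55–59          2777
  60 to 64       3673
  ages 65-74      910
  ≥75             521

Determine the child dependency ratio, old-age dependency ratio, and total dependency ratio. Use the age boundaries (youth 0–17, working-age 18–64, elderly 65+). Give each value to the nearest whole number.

Youth dependency ratio: 33
Old-age dependency ratio: 5
Total dependency ratio: 38

0–17: 2319 + 2547 + 2947 + 1701 = 9514
18–64: 1100 + 2756 + 3630 + 2973 + 3499 + 2453 + 2852 + 3137 + 2777 + 3673 = 28850
65+: 910 + 521 = 1431
Youth dependency ratio = 9514 / 28850 × 100 = 33
Old-age dependency ratio = 1431 / 28850 × 100 = 5
Total dependency ratio = (9514 + 1431) / 28850 × 100 = 10945 / 28850 × 100 = 38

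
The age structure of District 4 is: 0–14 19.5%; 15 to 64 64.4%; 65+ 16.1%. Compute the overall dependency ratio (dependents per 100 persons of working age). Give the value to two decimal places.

Total dependency ratio = (19.5 + 16.1) / 64.4 × 100 = 35.6 / 64.4 × 100 = 55.28

Total dependency ratio: 55.28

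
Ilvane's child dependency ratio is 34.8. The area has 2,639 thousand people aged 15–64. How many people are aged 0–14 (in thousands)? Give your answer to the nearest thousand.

Aged 0–14: 918

Youth dependency ratio = youth / working-age × 100
34.8 = Y / 2,639 × 100
⇒ 918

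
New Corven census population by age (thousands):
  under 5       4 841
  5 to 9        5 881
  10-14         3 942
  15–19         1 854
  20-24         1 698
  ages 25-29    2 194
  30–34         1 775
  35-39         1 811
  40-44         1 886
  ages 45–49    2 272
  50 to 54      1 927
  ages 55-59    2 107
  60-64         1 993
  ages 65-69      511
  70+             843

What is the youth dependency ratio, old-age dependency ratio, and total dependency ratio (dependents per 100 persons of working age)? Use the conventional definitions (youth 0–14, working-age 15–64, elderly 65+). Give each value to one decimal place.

Youth dependency ratio: 75.1
Old-age dependency ratio: 6.9
Total dependency ratio: 82.1

0–14: 4 841 + 5 881 + 3 942 = 14 664
15–64: 1 854 + 1 698 + 2 194 + 1 775 + 1 811 + 1 886 + 2 272 + 1 927 + 2 107 + 1 993 = 19 517
65+: 511 + 843 = 1 354
Youth dependency ratio = 14 664 / 19 517 × 100 = 75.1
Old-age dependency ratio = 1 354 / 19 517 × 100 = 6.9
Total dependency ratio = (14 664 + 1 354) / 19 517 × 100 = 16 018 / 19 517 × 100 = 82.1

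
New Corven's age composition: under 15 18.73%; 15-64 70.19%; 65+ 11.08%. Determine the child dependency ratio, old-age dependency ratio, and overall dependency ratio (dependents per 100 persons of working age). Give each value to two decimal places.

Youth dependency ratio = 18.73 / 70.19 × 100 = 26.68
Old-age dependency ratio = 11.08 / 70.19 × 100 = 15.79
Total dependency ratio = (18.73 + 11.08) / 70.19 × 100 = 29.81 / 70.19 × 100 = 42.47

Youth dependency ratio: 26.68
Old-age dependency ratio: 15.79
Total dependency ratio: 42.47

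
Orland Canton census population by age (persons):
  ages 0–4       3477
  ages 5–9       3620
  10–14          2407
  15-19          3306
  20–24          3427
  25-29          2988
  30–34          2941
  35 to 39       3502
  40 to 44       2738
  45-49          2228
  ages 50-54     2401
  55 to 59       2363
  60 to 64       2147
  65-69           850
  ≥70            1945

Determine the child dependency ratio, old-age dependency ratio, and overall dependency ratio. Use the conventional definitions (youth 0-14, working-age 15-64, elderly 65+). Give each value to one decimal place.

Youth dependency ratio: 33.9
Old-age dependency ratio: 10.0
Total dependency ratio: 43.9

0–14: 3477 + 3620 + 2407 = 9504
15–64: 3306 + 3427 + 2988 + 2941 + 3502 + 2738 + 2228 + 2401 + 2363 + 2147 = 28041
65+: 850 + 1945 = 2795
Youth dependency ratio = 9504 / 28041 × 100 = 33.9
Old-age dependency ratio = 2795 / 28041 × 100 = 10.0
Total dependency ratio = (9504 + 2795) / 28041 × 100 = 12299 / 28041 × 100 = 43.9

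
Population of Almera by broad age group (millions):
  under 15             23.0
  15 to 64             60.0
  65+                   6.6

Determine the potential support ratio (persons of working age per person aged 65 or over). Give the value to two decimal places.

Potential support ratio: 9.09

Potential support ratio = 60.0 / 6.6 = 9.09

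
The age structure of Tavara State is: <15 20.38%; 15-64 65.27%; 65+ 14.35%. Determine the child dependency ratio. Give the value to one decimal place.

Youth dependency ratio = 20.38 / 65.27 × 100 = 31.2

Youth dependency ratio: 31.2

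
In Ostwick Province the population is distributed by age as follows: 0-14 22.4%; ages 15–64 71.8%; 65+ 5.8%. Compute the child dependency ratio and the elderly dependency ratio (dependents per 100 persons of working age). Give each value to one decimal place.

Youth dependency ratio: 31.2
Old-age dependency ratio: 8.1

Youth dependency ratio = 22.4 / 71.8 × 100 = 31.2
Old-age dependency ratio = 5.8 / 71.8 × 100 = 8.1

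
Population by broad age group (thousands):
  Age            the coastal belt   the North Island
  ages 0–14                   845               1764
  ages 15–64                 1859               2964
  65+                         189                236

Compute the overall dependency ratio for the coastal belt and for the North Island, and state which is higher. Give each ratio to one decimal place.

the coastal belt: 55.6
the North Island: 67.5
Higher: the North Island

the coastal belt: (845 + 189) / 1859 × 100 = 1034 / 1859 × 100 = 55.6
the North Island: (1764 + 236) / 2964 × 100 = 2000 / 2964 × 100 = 67.5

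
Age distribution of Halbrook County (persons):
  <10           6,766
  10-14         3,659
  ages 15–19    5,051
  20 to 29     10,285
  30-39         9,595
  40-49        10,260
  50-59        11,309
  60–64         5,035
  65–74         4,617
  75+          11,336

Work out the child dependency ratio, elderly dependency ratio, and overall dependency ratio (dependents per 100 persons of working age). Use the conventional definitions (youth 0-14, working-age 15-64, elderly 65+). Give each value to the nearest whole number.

0–14: 6,766 + 3,659 = 10,425
15–64: 5,051 + 10,285 + 9,595 + 10,260 + 11,309 + 5,035 = 51,535
65+: 4,617 + 11,336 = 15,953
Youth dependency ratio = 10,425 / 51,535 × 100 = 20
Old-age dependency ratio = 15,953 / 51,535 × 100 = 31
Total dependency ratio = (10,425 + 15,953) / 51,535 × 100 = 26,378 / 51,535 × 100 = 51

Youth dependency ratio: 20
Old-age dependency ratio: 31
Total dependency ratio: 51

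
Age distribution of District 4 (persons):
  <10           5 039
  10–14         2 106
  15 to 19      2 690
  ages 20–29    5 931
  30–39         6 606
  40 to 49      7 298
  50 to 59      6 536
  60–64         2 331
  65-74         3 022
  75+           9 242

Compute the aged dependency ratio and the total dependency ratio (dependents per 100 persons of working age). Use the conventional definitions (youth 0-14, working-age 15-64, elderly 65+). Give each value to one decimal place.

0–14: 5 039 + 2 106 = 7 145
15–64: 2 690 + 5 931 + 6 606 + 7 298 + 6 536 + 2 331 = 31 392
65+: 3 022 + 9 242 = 12 264
Old-age dependency ratio = 12 264 / 31 392 × 100 = 39.1
Total dependency ratio = (7 145 + 12 264) / 31 392 × 100 = 19 409 / 31 392 × 100 = 61.8

Old-age dependency ratio: 39.1
Total dependency ratio: 61.8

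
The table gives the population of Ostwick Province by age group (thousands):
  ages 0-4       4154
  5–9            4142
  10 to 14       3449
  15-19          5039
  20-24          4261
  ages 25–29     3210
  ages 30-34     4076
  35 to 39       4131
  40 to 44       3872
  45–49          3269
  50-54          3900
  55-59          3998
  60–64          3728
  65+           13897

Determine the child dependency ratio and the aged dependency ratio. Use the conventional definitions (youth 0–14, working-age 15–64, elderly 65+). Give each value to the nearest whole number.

Youth dependency ratio: 30
Old-age dependency ratio: 35

0–14: 4154 + 4142 + 3449 = 11745
15–64: 5039 + 4261 + 3210 + 4076 + 4131 + 3872 + 3269 + 3900 + 3998 + 3728 = 39484
65+: 13897
Youth dependency ratio = 11745 / 39484 × 100 = 30
Old-age dependency ratio = 13897 / 39484 × 100 = 35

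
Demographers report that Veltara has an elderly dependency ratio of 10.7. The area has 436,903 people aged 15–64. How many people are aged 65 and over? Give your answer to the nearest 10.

Old-age dependency ratio = elderly / working-age × 100
10.7 = E / 436,903 × 100
⇒ 46,750

Aged 65 and over: 46,750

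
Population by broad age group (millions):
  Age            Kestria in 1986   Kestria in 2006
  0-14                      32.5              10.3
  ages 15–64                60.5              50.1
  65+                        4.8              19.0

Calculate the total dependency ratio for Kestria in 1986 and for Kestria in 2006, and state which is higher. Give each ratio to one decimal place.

Kestria in 1986: (32.5 + 4.8) / 60.5 × 100 = 37.3 / 60.5 × 100 = 61.7
Kestria in 2006: (10.3 + 19.0) / 50.1 × 100 = 29.3 / 50.1 × 100 = 58.5

Kestria in 1986: 61.7
Kestria in 2006: 58.5
Higher: Kestria in 1986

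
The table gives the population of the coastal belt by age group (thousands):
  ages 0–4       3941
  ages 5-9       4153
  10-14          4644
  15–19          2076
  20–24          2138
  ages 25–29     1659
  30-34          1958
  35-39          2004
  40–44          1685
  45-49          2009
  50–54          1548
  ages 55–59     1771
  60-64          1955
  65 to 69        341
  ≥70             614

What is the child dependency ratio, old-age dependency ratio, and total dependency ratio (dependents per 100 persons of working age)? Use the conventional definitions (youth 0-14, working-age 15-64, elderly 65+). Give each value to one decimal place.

0–14: 3941 + 4153 + 4644 = 12738
15–64: 2076 + 2138 + 1659 + 1958 + 2004 + 1685 + 2009 + 1548 + 1771 + 1955 = 18803
65+: 341 + 614 = 955
Youth dependency ratio = 12738 / 18803 × 100 = 67.7
Old-age dependency ratio = 955 / 18803 × 100 = 5.1
Total dependency ratio = (12738 + 955) / 18803 × 100 = 13693 / 18803 × 100 = 72.8

Youth dependency ratio: 67.7
Old-age dependency ratio: 5.1
Total dependency ratio: 72.8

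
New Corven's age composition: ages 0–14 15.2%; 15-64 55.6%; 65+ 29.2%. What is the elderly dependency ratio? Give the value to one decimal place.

Old-age dependency ratio: 52.5

Old-age dependency ratio = 29.2 / 55.6 × 100 = 52.5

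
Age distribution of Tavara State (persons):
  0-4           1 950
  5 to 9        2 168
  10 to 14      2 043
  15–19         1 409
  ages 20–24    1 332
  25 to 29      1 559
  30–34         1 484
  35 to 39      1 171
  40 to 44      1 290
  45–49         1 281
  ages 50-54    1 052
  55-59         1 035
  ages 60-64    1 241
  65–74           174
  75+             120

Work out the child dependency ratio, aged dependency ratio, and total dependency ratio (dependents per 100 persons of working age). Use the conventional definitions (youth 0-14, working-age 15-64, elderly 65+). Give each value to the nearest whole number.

Youth dependency ratio: 48
Old-age dependency ratio: 2
Total dependency ratio: 50

0–14: 1 950 + 2 168 + 2 043 = 6 161
15–64: 1 409 + 1 332 + 1 559 + 1 484 + 1 171 + 1 290 + 1 281 + 1 052 + 1 035 + 1 241 = 12 854
65+: 174 + 120 = 294
Youth dependency ratio = 6 161 / 12 854 × 100 = 48
Old-age dependency ratio = 294 / 12 854 × 100 = 2
Total dependency ratio = (6 161 + 294) / 12 854 × 100 = 6 455 / 12 854 × 100 = 50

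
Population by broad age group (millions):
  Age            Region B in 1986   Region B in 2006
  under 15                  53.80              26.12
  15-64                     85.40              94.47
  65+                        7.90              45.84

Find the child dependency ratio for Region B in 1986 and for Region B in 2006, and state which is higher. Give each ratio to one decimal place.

Region B in 1986: 63.0
Region B in 2006: 27.6
Higher: Region B in 1986

Region B in 1986: 53.80 / 85.40 × 100 = 63.0
Region B in 2006: 26.12 / 94.47 × 100 = 27.6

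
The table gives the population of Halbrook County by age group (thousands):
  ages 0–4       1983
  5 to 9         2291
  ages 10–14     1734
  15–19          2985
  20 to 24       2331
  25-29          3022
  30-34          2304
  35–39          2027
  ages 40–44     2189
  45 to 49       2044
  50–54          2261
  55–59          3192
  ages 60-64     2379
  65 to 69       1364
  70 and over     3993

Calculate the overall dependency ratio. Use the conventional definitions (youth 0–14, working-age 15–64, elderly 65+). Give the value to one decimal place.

Total dependency ratio: 45.9

0–14: 1983 + 2291 + 1734 = 6008
15–64: 2985 + 2331 + 3022 + 2304 + 2027 + 2189 + 2044 + 2261 + 3192 + 2379 = 24734
65+: 1364 + 3993 = 5357
Total dependency ratio = (6008 + 5357) / 24734 × 100 = 11365 / 24734 × 100 = 45.9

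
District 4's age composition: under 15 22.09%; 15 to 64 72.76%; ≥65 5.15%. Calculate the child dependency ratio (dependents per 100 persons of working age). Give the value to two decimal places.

Youth dependency ratio = 22.09 / 72.76 × 100 = 30.36

Youth dependency ratio: 30.36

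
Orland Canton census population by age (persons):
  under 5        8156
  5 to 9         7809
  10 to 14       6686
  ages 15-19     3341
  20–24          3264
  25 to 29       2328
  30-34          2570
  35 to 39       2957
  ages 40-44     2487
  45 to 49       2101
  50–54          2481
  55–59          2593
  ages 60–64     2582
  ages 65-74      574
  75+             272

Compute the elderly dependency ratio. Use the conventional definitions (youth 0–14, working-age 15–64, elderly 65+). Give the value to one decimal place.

Old-age dependency ratio: 3.2

0–14: 8156 + 7809 + 6686 = 22651
15–64: 3341 + 3264 + 2328 + 2570 + 2957 + 2487 + 2101 + 2481 + 2593 + 2582 = 26704
65+: 574 + 272 = 846
Old-age dependency ratio = 846 / 26704 × 100 = 3.2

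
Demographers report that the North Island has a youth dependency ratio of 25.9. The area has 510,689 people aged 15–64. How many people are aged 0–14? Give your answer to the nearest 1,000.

Aged 0–14: 132,000

Youth dependency ratio = youth / working-age × 100
25.9 = Y / 510,689 × 100
⇒ 132,000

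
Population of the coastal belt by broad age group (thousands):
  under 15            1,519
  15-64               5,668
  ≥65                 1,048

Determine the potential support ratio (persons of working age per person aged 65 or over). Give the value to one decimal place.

Potential support ratio = 5,668 / 1,048 = 5.4

Potential support ratio: 5.4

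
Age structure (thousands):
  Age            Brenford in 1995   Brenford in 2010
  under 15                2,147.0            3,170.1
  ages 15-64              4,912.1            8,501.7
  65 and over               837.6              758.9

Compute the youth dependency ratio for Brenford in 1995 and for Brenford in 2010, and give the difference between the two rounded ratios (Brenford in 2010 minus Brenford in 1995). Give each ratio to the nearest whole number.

Brenford in 1995: 44
Brenford in 2010: 37
Difference: -7

Brenford in 1995: 2,147.0 / 4,912.1 × 100 = 44
Brenford in 2010: 3,170.1 / 8,501.7 × 100 = 37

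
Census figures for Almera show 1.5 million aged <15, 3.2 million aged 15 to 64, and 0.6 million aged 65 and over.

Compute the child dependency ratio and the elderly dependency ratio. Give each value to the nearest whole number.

Youth dependency ratio = 1.5 / 3.2 × 100 = 47
Old-age dependency ratio = 0.6 / 3.2 × 100 = 19

Youth dependency ratio: 47
Old-age dependency ratio: 19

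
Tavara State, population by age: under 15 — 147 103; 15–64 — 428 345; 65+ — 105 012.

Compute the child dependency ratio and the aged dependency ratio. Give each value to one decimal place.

Youth dependency ratio = 147 103 / 428 345 × 100 = 34.3
Old-age dependency ratio = 105 012 / 428 345 × 100 = 24.5

Youth dependency ratio: 34.3
Old-age dependency ratio: 24.5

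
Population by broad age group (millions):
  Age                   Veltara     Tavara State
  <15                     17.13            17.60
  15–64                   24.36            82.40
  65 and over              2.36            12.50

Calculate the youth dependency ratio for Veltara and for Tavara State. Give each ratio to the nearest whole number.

Veltara: 70
Tavara State: 21

Veltara: 17.13 / 24.36 × 100 = 70
Tavara State: 17.60 / 82.40 × 100 = 21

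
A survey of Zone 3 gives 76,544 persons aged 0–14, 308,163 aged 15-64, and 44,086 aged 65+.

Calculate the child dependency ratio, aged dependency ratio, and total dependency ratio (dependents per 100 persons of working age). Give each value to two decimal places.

Youth dependency ratio: 24.84
Old-age dependency ratio: 14.31
Total dependency ratio: 39.14

Youth dependency ratio = 76,544 / 308,163 × 100 = 24.84
Old-age dependency ratio = 44,086 / 308,163 × 100 = 14.31
Total dependency ratio = (76,544 + 44,086) / 308,163 × 100 = 120,630 / 308,163 × 100 = 39.14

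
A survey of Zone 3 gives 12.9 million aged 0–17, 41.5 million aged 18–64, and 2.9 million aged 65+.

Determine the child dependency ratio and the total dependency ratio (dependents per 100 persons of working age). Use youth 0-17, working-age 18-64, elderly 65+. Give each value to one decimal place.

Youth dependency ratio: 31.1
Total dependency ratio: 38.1

Youth dependency ratio = 12.9 / 41.5 × 100 = 31.1
Total dependency ratio = (12.9 + 2.9) / 41.5 × 100 = 15.8 / 41.5 × 100 = 38.1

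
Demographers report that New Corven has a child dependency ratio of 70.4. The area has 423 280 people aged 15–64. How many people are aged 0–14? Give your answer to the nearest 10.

Youth dependency ratio = youth / working-age × 100
70.4 = Y / 423 280 × 100
⇒ 297 990

Aged 0–14: 297 990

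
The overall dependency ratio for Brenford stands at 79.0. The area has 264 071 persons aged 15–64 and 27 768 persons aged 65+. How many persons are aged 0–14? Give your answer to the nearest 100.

Total dependency ratio = (youth + elderly) / working-age × 100
79.0 = (Y + 27 768) / 264 071 × 100
⇒ 180 800

Aged 0–14: 180 800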